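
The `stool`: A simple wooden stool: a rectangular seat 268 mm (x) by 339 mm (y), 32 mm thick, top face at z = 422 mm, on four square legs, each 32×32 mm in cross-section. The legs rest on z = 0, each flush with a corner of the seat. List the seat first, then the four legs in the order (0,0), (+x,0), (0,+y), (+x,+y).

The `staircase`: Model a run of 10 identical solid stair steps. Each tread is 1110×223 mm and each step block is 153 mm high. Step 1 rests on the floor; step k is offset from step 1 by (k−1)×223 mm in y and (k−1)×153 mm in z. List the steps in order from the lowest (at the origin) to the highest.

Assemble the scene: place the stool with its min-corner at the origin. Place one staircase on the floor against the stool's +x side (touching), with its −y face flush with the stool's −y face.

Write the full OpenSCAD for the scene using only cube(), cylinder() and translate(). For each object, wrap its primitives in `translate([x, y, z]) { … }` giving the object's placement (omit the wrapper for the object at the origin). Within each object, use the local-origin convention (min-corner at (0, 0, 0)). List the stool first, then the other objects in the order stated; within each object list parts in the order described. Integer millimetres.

translate([0, 0, 390]) cube([268, 339, 32]);
cube([32, 32, 390]);
translate([236, 0, 0]) cube([32, 32, 390]);
translate([0, 307, 0]) cube([32, 32, 390]);
translate([236, 307, 0]) cube([32, 32, 390]);
translate([268, 0, 0]) {
  cube([1110, 223, 153]);
  translate([0, 223, 153]) cube([1110, 223, 153]);
  translate([0, 446, 306]) cube([1110, 223, 153]);
  translate([0, 669, 459]) cube([1110, 223, 153]);
  translate([0, 892, 612]) cube([1110, 223, 153]);
  translate([0, 1115, 765]) cube([1110, 223, 153]);
  translate([0, 1338, 918]) cube([1110, 223, 153]);
  translate([0, 1561, 1071]) cube([1110, 223, 153]);
  translate([0, 1784, 1224]) cube([1110, 223, 153]);
  translate([0, 2007, 1377]) cube([1110, 223, 153]);
}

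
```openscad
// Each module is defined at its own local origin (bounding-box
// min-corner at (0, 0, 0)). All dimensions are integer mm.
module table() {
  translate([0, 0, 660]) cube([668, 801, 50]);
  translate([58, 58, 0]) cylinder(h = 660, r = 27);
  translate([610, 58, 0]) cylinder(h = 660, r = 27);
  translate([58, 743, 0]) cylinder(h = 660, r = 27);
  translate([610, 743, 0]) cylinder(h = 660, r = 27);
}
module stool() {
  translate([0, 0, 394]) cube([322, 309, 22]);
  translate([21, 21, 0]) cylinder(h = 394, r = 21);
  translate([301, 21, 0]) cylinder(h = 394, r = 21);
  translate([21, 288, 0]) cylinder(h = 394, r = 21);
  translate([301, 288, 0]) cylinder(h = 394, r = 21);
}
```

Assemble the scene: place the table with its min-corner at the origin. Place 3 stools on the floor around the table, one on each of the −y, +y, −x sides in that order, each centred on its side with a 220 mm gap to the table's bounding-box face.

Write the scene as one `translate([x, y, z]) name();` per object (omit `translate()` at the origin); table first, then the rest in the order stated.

table();
translate([173, -529, 0]) stool();
translate([173, 1021, 0]) stool();
translate([-542, 246, 0]) stool();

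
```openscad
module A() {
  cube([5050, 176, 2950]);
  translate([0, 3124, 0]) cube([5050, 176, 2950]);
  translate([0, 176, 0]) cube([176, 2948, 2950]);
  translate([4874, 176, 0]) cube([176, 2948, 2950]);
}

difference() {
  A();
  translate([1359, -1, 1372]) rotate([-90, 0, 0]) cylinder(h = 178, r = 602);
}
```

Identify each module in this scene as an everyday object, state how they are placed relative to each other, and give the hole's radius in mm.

The subtracted cylinder has r = 602 mm.

A is a house frame. The house frame has a circular hole through its front wall. The hole's radius is 602 mm.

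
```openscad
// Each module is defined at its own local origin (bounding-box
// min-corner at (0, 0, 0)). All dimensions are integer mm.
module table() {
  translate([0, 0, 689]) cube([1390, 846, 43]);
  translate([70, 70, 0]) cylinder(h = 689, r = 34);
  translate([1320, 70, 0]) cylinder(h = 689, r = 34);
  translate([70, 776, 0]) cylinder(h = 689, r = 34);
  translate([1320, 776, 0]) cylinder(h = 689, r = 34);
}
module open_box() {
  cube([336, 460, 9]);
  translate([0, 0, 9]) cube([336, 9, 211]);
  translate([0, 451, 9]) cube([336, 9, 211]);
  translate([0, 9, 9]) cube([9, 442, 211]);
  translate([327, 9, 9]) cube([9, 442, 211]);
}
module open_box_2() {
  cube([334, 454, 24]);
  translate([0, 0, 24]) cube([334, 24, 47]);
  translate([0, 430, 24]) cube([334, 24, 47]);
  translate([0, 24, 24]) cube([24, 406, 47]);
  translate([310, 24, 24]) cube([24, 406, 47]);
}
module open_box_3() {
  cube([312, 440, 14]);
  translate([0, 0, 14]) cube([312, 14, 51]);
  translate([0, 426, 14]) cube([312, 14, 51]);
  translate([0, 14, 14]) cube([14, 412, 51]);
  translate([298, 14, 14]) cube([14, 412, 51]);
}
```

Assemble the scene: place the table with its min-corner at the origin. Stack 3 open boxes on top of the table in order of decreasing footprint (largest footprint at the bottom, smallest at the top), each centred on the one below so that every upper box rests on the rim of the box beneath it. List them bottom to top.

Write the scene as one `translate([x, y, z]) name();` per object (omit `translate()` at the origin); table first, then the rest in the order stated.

table();
translate([527, 193, 732]) open_box();
translate([528, 196, 952]) open_box_2();
translate([539, 203, 1023]) open_box_3();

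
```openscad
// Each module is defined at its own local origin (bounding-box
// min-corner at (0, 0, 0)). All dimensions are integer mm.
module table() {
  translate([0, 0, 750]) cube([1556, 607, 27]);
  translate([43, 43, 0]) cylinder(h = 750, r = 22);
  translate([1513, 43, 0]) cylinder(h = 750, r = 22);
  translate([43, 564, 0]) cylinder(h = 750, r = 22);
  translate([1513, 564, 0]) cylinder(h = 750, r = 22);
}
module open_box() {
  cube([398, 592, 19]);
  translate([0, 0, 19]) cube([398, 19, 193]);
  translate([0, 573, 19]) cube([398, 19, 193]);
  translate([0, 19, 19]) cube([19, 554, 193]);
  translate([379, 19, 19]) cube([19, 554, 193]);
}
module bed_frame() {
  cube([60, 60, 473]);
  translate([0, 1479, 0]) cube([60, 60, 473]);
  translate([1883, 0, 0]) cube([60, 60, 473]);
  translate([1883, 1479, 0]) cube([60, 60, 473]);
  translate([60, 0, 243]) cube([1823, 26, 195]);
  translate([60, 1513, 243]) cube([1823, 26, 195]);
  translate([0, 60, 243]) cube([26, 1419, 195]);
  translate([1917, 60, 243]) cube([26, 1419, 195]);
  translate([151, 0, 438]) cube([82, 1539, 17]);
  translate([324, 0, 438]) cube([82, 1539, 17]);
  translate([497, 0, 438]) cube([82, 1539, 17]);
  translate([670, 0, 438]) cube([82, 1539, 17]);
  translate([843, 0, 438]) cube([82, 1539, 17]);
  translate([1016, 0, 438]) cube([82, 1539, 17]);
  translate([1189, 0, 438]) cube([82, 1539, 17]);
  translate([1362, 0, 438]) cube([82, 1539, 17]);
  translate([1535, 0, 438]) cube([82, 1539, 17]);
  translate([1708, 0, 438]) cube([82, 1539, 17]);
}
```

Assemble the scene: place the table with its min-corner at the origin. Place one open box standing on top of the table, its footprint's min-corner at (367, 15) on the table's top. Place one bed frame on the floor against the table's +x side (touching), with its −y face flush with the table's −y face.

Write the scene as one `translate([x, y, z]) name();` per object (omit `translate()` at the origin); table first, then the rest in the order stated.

table();
translate([367, 15, 777]) open_box();
translate([1556, 0, 0]) bed_frame();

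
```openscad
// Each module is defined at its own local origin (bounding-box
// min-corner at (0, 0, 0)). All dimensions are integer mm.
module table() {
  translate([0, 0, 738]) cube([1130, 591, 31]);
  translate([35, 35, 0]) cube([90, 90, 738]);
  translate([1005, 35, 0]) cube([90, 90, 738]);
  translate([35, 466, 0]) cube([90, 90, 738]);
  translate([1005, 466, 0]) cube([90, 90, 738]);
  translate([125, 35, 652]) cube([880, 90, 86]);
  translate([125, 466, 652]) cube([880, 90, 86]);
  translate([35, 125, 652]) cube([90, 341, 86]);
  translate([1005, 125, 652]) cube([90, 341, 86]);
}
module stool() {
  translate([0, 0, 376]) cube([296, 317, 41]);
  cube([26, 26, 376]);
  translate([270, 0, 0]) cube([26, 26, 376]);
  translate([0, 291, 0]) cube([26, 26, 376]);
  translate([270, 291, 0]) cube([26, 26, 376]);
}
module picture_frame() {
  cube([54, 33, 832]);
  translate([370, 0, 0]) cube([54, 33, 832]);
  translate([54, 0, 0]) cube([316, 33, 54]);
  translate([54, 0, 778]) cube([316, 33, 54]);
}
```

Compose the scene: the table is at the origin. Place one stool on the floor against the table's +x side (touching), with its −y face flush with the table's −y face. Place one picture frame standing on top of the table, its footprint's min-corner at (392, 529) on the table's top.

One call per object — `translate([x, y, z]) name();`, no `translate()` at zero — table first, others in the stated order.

table();
translate([1130, 0, 0]) stool();
translate([392, 529, 769]) picture_frame();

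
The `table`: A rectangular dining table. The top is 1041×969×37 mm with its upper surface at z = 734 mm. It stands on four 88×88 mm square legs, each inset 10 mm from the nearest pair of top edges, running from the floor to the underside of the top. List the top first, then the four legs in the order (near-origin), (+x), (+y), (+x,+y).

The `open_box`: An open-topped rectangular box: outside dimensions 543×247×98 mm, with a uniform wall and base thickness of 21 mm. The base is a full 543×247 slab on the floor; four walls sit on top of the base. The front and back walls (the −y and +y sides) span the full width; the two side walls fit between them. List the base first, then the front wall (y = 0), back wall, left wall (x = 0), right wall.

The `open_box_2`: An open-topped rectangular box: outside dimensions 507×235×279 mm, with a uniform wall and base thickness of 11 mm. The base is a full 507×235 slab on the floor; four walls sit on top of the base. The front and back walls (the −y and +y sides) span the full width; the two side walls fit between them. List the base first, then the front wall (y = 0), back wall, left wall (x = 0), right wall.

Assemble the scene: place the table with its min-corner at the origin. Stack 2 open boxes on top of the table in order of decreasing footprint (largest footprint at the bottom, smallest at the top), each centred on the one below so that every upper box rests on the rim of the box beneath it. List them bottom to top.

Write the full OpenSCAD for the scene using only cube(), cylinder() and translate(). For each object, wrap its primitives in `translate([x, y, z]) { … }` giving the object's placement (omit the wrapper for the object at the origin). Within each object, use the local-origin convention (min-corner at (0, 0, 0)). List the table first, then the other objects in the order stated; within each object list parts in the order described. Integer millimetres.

translate([0, 0, 697]) cube([1041, 969, 37]);
translate([10, 10, 0]) cube([88, 88, 697]);
translate([943, 10, 0]) cube([88, 88, 697]);
translate([10, 871, 0]) cube([88, 88, 697]);
translate([943, 871, 0]) cube([88, 88, 697]);
translate([249, 361, 734]) {
  cube([543, 247, 21]);
  translate([0, 0, 21]) cube([543, 21, 77]);
  translate([0, 226, 21]) cube([543, 21, 77]);
  translate([0, 21, 21]) cube([21, 205, 77]);
  translate([522, 21, 21]) cube([21, 205, 77]);
}
translate([267, 367, 832]) {
  cube([507, 235, 11]);
  translate([0, 0, 11]) cube([507, 11, 268]);
  translate([0, 224, 11]) cube([507, 11, 268]);
  translate([0, 11, 11]) cube([11, 213, 268]);
  translate([496, 11, 11]) cube([11, 213, 268]);
}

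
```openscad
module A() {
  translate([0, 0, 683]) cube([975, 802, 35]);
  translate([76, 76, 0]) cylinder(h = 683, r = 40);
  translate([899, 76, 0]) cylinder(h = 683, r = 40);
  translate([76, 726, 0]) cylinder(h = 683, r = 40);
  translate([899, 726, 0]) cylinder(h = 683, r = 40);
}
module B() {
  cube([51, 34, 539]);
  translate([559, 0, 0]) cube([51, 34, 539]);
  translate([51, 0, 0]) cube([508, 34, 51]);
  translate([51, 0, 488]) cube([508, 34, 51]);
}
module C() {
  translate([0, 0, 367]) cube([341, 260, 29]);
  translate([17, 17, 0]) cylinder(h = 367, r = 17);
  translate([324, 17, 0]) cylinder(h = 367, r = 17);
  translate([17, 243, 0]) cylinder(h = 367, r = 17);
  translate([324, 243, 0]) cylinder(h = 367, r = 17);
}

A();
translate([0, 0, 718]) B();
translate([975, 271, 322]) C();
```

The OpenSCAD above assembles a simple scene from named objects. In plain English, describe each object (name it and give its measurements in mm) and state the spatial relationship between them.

A is a rectangular dining table. The top is 975×802×35 mm with its upper surface at z = 718 mm. It stands on four round legs of 80 mm diameter, each leg's bounding box inset 36 mm from the nearest pair of top edges, running from the floor to the underside of the top.

B is a picture frame with a 508×437 mm rectangular opening (x by z) and a uniform 51 mm border on every side. Frame depth is 34 mm along y. It is built from two vertical stiles running the full outside height and two horizontal rails spanning the gap between the stiles.

C is a simple wooden stool: a rectangular seat 341 mm (x) by 260 mm (y), 29 mm thick, top face at z = 396 mm, on four round legs, each 34 mm in diameter. The legs rest on z = 0, each leg's axis is inset half a diameter from the nearest pair of seat edges (so the leg's bounding box is flush with the corner).

The picture frame is on top of the table. The stool is beside the table with their tops flush at z = 718.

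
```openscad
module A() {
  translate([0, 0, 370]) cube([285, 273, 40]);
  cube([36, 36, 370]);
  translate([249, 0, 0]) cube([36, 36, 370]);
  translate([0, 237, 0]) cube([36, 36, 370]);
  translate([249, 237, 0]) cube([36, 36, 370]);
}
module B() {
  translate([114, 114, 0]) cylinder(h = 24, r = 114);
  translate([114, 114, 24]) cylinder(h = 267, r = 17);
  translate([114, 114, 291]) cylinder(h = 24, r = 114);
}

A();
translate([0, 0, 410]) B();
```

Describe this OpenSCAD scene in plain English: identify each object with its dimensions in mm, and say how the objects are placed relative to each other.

A is a four-legged stool. The seat is 285×273 mm, 40 mm thick, top at z = 410 mm. It stands on four square legs, each 36×36 mm in cross-section, from z = 0 to the seat underside, each flush with a corner of the seat.

B is a spool: two coaxial disc flanges of radius 114 mm and thickness 24 mm, joined by a core cylinder of radius 17 mm and height 267 mm. The lower flange rests on z = 0 and the three cylinders share a vertical axis.

The spool is on top of the stool.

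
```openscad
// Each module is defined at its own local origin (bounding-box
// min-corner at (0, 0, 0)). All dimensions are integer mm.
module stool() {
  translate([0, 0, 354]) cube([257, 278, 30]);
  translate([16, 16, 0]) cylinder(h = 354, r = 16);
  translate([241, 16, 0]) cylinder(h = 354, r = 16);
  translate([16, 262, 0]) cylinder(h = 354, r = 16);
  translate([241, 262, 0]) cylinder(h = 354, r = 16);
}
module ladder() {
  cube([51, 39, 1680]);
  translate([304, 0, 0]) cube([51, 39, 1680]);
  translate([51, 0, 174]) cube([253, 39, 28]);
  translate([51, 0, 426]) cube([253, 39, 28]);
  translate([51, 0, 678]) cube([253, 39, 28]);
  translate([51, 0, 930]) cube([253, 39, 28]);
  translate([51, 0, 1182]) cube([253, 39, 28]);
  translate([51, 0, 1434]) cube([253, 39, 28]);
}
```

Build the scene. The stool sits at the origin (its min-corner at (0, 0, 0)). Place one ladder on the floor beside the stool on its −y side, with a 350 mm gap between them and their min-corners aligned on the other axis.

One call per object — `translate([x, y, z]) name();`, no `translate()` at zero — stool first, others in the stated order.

stool();
translate([0, -389, 0]) ladder();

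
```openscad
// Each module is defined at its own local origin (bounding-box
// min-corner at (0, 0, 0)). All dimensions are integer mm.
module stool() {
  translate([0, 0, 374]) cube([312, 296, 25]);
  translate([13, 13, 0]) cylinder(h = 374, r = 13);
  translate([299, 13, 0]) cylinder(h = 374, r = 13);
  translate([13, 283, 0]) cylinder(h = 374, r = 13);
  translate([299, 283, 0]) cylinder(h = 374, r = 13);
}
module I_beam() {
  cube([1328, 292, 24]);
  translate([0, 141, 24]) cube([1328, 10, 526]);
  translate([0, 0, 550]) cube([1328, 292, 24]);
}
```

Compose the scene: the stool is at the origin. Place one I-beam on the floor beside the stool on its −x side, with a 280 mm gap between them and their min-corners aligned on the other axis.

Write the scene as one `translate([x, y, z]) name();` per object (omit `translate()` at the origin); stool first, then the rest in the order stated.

stool();
translate([-1608, 0, 0]) I_beam();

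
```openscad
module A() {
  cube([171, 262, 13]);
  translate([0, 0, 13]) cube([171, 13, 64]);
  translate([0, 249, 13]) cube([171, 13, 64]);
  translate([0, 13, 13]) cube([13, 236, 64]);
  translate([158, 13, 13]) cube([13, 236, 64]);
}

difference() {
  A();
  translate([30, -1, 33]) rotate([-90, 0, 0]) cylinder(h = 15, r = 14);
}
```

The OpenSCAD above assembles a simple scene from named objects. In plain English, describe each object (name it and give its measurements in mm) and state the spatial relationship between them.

A is an open storage box with external size 171×262×77 mm and wall thickness 13 mm (the base is also 13 mm thick). The base covers the whole footprint; the four walls stand on the base, with the y-facing walls full-width and the x-facing walls fitting between their inner faces.

The open box has a circular hole of radius 14 mm through its front wall, centred at (x = 30, z = 33).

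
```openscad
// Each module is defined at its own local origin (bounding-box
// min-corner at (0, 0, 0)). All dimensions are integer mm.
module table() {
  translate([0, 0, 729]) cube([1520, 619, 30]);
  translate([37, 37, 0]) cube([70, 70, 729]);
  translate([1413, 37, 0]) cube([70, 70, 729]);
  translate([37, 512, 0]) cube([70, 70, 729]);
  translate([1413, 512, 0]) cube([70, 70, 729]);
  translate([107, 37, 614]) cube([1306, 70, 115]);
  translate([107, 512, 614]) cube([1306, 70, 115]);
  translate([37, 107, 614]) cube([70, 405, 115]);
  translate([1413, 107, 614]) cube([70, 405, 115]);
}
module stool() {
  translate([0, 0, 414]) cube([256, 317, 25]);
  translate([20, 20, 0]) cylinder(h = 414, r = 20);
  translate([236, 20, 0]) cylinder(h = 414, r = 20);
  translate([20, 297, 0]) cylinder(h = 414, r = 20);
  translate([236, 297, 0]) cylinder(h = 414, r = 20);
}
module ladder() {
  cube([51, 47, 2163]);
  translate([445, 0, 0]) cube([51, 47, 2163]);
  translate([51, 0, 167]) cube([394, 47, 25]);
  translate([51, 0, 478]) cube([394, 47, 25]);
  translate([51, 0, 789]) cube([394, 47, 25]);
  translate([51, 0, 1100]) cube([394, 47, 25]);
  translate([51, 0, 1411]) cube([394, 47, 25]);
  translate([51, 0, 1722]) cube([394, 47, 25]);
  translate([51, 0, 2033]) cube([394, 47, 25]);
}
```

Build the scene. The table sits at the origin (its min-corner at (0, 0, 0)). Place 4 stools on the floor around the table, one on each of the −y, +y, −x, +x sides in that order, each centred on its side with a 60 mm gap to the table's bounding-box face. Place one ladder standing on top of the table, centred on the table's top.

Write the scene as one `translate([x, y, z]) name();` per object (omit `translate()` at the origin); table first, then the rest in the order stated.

table();
translate([632, -377, 0]) stool();
translate([632, 679, 0]) stool();
translate([-316, 151, 0]) stool();
translate([1580, 151, 0]) stool();
translate([512, 286, 759]) ladder();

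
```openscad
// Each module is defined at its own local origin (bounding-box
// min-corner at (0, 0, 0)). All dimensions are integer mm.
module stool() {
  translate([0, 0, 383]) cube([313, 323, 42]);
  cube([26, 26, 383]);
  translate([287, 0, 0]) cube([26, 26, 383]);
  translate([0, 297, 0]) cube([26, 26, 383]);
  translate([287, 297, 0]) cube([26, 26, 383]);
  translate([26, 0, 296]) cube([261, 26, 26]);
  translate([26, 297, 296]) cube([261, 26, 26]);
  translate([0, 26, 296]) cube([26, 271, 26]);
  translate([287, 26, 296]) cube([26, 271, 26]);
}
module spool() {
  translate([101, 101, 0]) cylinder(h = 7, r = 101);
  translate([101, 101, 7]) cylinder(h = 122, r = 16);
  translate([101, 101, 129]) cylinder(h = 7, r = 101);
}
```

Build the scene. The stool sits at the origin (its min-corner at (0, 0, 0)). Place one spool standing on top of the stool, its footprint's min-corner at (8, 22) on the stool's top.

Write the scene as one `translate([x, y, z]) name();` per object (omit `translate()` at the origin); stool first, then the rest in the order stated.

stool();
translate([8, 22, 425]) spool();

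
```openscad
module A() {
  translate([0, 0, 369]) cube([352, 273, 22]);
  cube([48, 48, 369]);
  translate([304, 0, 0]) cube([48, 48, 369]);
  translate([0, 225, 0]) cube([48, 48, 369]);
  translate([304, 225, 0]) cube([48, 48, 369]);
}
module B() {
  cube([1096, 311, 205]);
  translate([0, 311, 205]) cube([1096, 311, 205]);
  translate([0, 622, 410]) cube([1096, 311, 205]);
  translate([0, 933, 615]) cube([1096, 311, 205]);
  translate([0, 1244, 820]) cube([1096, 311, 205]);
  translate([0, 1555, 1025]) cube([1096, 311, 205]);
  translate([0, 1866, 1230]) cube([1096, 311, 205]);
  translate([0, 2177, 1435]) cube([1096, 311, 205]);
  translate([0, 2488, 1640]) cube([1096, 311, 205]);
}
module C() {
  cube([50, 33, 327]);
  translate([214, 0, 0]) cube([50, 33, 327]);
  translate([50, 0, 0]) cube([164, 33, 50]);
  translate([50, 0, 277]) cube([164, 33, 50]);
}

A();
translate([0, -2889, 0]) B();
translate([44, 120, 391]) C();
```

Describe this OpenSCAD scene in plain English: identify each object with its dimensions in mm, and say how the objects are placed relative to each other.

A is a four-legged stool. The seat is a 352×273×22 mm slab whose top surface is at z = 391 mm; four square legs, each 48×48 mm in cross-section, run from the floor (z = 0) to the underside of the seat, each flush with a corner of the seat.

B is a straight staircase of 9 solid steps. Each step is 1096 mm wide (x), 311 mm deep (y, the going) and 205 mm tall (the rise). The first step rests on the floor; each subsequent step sits one going further in +y and one rise higher in +z, directly behind and above the previous step with no overlap.

C is a rectangular picture frame lying in the x–z plane (depth along y). The opening is 164 mm wide (x) by 227 mm tall (z), surrounded by a border 50 mm wide on all four sides. The frame is 33 mm deep and is made of two full-height vertical stiles with two horizontal rails fitted between them.

The staircase is on the floor beside the stool on its −y side. The picture frame is on top of the stool, centred.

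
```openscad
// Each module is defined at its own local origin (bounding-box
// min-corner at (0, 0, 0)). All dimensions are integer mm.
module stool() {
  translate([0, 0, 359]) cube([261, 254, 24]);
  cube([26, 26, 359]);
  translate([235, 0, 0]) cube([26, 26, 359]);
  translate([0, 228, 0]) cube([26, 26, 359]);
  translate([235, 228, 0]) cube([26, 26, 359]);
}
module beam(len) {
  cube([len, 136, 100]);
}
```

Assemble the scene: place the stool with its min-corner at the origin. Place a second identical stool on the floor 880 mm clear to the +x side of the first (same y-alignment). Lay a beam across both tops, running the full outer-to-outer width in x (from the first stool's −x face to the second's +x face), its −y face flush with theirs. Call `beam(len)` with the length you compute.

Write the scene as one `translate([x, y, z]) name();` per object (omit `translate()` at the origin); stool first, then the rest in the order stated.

stool();
translate([1141, 0, 0]) stool();
translate([0, 0, 383]) beam(1402);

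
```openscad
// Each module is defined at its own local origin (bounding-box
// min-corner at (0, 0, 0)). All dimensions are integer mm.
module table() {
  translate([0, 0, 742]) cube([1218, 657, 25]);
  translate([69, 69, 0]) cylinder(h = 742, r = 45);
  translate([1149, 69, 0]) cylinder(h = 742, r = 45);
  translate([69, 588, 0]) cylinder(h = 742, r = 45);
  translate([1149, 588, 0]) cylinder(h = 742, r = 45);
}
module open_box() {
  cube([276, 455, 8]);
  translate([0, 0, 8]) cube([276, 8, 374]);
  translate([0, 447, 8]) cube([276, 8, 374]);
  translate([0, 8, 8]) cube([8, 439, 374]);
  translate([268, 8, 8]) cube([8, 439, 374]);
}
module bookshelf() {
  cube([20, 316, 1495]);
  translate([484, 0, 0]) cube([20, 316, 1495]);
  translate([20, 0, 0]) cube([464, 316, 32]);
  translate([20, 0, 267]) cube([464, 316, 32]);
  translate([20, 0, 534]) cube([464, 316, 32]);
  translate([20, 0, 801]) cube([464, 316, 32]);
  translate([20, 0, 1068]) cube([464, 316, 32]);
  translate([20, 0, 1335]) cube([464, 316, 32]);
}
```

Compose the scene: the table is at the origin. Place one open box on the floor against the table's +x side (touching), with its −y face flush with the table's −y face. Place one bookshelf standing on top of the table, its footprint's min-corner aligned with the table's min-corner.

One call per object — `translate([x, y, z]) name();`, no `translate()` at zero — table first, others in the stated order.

table();
translate([1218, 0, 0]) open_box();
translate([0, 0, 767]) bookshelf();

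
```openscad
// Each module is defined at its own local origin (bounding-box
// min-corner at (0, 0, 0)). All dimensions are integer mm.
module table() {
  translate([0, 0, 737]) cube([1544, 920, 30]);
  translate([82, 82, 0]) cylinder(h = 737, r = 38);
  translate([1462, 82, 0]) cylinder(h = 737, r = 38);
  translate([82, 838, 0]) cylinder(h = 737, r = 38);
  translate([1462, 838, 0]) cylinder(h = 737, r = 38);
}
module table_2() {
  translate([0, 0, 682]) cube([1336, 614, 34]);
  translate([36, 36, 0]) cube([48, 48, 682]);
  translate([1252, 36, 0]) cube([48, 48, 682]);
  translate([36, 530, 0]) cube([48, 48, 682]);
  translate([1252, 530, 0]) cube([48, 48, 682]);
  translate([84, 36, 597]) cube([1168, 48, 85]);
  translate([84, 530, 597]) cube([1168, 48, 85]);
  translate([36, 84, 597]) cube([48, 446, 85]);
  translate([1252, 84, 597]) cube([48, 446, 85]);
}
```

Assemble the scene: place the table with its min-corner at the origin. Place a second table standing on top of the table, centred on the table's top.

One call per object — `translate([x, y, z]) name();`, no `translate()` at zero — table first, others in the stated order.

table();
translate([104, 153, 767]) table_2();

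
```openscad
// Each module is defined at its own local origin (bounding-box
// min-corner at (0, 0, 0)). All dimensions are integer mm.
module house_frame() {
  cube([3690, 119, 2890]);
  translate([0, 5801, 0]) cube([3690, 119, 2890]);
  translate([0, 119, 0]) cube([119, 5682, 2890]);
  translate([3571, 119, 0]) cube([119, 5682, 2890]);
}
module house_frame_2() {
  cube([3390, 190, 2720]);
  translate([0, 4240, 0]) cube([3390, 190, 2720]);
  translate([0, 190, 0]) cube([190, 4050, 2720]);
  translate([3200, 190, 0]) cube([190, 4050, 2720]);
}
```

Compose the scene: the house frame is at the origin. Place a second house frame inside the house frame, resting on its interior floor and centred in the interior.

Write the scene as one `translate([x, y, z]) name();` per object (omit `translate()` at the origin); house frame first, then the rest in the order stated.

house_frame();
translate([150, 745, 0]) house_frame_2();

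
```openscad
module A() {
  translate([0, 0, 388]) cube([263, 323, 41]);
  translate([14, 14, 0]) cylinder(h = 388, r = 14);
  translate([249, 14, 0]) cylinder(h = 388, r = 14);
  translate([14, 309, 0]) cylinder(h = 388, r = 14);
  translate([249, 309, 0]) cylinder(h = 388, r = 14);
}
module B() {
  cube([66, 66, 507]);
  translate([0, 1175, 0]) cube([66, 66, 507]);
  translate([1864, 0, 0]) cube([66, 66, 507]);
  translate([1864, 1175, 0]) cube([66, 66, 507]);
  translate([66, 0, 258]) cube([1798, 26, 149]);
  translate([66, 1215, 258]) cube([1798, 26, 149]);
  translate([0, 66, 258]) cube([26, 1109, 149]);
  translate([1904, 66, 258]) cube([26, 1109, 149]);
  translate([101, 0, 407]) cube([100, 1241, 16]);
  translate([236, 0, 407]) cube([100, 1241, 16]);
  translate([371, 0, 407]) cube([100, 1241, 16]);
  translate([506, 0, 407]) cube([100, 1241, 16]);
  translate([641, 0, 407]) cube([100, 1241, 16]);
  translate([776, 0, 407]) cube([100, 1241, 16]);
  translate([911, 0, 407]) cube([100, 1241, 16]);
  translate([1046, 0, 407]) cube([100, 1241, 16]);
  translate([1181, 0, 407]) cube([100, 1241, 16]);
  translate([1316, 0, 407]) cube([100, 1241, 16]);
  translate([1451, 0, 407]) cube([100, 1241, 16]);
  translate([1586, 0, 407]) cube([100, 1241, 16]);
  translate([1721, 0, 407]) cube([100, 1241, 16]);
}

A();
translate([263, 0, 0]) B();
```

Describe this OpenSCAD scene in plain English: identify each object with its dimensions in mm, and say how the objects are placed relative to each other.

A is a simple wooden stool: a rectangular seat 263 mm (x) by 323 mm (y), 41 mm thick, top face at z = 429 mm, on four round legs, each 28 mm in diameter. The legs rest on z = 0, each leg's axis is inset half a diameter from the nearest pair of seat edges (so the leg's bounding box is flush with the corner).

B is a bed frame 1930 mm long (x) by 1241 mm wide (y). Four 66×66 mm corner posts, 507 mm tall, at the corners of the footprint. Four rails of 26 mm thickness and 149 mm height run between adjacent posts with their undersides at z = 258 mm, their outer faces flush with the outside of the frame (the two x-running rails run between the posts' inner faces; the two y-running rails run between the posts' inner faces). 13 slats, each 100 mm wide (x) and 16 mm thick, lie across the top of the two x-running rails, running the full 1241 mm width of the frame in y; the slats are evenly spaced along x between the inner faces of the end posts with equal gaps (rounded down to the nearest mm) at the −x end and between each pair — any rounding remainder accumulates at the +x end.

The bed frame is against the stool's +x side, with their −y faces flush.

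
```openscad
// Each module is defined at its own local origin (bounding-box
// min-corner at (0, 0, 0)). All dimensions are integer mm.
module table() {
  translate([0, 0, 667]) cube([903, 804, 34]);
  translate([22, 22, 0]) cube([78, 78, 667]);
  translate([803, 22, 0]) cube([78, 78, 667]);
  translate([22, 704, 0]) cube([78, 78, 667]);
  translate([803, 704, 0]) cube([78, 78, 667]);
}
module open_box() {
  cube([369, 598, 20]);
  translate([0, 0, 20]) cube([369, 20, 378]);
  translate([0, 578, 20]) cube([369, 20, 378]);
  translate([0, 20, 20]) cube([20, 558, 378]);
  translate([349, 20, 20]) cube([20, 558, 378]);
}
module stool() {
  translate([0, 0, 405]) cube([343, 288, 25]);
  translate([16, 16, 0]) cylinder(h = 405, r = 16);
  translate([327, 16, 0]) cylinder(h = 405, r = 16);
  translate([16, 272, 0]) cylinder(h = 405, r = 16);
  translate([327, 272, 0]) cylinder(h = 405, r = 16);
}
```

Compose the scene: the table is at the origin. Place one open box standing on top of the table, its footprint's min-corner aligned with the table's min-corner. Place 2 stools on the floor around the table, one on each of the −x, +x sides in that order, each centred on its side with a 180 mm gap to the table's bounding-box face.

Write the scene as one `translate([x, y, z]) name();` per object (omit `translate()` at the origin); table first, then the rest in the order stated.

table();
translate([0, 0, 701]) open_box();
translate([-523, 258, 0]) stool();
translate([1083, 258, 0]) stool();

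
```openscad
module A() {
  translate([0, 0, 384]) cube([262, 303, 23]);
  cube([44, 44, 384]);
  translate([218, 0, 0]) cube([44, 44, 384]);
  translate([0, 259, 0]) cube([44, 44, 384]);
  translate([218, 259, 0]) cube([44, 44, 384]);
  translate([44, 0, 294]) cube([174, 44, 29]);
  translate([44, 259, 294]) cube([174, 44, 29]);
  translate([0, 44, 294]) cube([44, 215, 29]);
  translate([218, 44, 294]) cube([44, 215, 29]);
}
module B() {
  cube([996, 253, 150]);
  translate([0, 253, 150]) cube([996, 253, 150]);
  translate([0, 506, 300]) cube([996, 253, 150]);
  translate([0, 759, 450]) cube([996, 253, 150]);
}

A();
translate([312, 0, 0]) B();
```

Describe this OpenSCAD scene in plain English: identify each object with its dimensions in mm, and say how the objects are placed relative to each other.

A is a simple wooden stool: a rectangular seat 262 mm (x) by 303 mm (y), 23 mm thick, top face at z = 407 mm, on four square legs, each 44×44 mm in cross-section. The legs rest on z = 0, each flush with a corner of the seat. Four stretchers, 44 mm wide and 29 mm tall, connect adjacent legs with their undersides at z = 294 mm, each running between the inner faces of the legs it joins and aligned with the legs' outer faces on the other axis.

B is a straight staircase of 4 solid steps. Each step is 996 mm wide (x), 253 mm deep (y, the going) and 150 mm tall (the rise). The first step rests on the floor; each subsequent step sits one going further in +y and one rise higher in +z, directly behind and above the previous step with no overlap.

The staircase is on the floor beside the stool on its +x side.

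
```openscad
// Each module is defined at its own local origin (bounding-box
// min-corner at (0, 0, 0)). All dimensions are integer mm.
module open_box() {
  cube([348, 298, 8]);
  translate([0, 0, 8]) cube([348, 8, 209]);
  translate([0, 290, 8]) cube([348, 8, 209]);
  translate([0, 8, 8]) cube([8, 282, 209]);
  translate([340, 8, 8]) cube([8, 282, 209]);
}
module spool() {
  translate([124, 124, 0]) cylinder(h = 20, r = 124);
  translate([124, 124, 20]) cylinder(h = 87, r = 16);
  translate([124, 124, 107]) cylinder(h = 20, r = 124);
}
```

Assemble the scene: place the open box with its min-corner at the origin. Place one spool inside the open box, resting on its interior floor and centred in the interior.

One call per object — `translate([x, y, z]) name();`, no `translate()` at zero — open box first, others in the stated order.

open_box();
translate([50, 25, 8]) spool();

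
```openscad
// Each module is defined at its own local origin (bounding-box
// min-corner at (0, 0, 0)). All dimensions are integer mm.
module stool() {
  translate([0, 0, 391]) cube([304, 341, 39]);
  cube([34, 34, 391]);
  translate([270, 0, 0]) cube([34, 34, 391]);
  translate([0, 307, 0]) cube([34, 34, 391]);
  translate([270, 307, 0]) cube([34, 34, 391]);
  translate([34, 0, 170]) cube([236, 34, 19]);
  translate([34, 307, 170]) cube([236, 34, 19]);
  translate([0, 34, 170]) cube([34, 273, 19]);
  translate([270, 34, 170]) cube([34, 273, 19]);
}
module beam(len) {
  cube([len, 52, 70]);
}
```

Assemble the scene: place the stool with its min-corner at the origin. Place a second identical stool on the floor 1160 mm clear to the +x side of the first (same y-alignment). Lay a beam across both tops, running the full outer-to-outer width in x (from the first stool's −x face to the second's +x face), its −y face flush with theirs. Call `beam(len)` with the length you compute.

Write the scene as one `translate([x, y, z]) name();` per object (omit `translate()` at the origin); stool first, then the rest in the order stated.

stool();
translate([1464, 0, 0]) stool();
translate([0, 0, 430]) beam(1768);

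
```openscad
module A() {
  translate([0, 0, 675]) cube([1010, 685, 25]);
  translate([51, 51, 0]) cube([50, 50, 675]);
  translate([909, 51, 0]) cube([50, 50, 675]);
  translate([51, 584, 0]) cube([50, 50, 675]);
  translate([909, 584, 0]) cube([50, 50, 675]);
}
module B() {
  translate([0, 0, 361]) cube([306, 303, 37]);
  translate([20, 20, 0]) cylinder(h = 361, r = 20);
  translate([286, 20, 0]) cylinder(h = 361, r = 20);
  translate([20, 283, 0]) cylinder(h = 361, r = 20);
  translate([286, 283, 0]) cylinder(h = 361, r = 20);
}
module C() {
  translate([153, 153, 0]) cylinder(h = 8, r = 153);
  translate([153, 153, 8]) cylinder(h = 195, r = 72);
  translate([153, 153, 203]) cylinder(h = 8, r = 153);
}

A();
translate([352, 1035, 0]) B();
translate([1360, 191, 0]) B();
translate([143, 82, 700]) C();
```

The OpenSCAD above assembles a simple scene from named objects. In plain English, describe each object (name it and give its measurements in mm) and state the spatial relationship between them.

A is a table: top 1010 mm (x) × 685 mm (y), 25 mm thick, upper face at z = 700 mm, on four 50×50 mm square legs, each inset 51 mm from the nearest pair of top edges, running from z = 0 to the bottom of the top.

B is a four-legged stool. The seat is 306×303 mm, 37 mm thick, top at z = 398 mm. It stands on four round legs, each 40 mm in diameter, from z = 0 to the seat underside, each leg's axis is inset half a diameter from the nearest pair of seat edges (so the leg's bounding box is flush with the corner).

C is a spool: two coaxial disc flanges of radius 153 mm and thickness 8 mm, joined by a core cylinder of radius 72 mm and height 195 mm. The lower flange rests on z = 0 and the three cylinders share a vertical axis.

Two stools sit around the table at the +y, +x sides. The spool is on top of the table.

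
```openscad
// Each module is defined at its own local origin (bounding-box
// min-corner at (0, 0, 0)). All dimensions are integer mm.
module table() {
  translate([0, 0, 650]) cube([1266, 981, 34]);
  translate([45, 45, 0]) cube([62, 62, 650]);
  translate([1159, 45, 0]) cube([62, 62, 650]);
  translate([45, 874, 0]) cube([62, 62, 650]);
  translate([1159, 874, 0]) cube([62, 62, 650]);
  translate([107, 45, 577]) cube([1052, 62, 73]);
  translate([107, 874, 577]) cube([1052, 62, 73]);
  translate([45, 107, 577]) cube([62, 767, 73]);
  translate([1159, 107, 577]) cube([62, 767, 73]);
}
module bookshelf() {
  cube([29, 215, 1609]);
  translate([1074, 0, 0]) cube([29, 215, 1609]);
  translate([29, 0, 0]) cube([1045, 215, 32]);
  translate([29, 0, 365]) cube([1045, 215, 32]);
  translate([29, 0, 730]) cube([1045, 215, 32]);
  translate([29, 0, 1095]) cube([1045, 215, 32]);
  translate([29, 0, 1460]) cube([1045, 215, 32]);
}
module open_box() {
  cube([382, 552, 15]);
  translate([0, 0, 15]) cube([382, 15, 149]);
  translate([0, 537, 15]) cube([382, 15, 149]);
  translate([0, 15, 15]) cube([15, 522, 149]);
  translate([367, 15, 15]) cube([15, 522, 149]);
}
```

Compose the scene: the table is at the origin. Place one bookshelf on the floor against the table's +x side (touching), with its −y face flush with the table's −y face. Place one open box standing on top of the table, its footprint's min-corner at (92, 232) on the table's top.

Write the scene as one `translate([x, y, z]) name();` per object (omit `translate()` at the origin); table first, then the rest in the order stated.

table();
translate([1266, 0, 0]) bookshelf();
translate([92, 232, 684]) open_box();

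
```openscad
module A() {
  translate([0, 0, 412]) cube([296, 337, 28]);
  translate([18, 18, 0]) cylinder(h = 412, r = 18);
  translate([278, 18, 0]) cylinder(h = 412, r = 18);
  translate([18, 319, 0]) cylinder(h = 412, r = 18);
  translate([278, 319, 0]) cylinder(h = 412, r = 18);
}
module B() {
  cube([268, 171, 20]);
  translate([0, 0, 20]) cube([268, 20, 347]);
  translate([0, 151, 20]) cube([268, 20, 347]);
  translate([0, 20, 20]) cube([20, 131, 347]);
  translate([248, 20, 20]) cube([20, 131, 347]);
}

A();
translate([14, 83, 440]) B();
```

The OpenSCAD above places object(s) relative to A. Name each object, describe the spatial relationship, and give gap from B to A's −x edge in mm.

The open box's min-x is at 14; the stool's min-x is 0; gap = 14 mm.

A is a stool. B is an open box. The open box is on top of the stool, centred. The gap from the open box to the stool's −x edge is 14 mm.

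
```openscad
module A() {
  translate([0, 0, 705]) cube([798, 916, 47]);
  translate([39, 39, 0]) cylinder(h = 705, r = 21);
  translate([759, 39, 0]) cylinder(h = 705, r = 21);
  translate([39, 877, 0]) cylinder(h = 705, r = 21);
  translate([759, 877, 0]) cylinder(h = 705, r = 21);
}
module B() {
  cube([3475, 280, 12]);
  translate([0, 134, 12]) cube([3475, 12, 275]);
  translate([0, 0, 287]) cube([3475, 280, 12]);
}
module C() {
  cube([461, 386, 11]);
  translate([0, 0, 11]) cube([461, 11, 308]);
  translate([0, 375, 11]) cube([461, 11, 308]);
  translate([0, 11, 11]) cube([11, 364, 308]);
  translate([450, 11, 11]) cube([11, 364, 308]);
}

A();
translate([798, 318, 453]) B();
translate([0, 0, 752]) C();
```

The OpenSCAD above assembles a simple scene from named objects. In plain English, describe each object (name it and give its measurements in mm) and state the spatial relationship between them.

A is a table with a 798×916 mm rectangular top, 47 mm thick, top surface at z = 752 mm, supported by four round legs of 42 mm diameter, each leg's bounding box inset 18 mm from the nearest pair of top edges, running from the floor.

B is an I-beam lying along x, 3475 mm long. Overall section height 299 mm. Two flanges 280 mm wide (y) and 12 mm thick, one on the floor and one at the top; a web 12 mm thick runs between them, centred on the flange width.

C is an open storage box with external size 461×386×319 mm and wall thickness 11 mm (the base is also 11 mm thick). The base covers the whole footprint; the four walls stand on the base, with the y-facing walls full-width and the x-facing walls fitting between their inner faces.

The I-beam is beside the table with their tops flush at z = 752. The open box is on top of the table.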